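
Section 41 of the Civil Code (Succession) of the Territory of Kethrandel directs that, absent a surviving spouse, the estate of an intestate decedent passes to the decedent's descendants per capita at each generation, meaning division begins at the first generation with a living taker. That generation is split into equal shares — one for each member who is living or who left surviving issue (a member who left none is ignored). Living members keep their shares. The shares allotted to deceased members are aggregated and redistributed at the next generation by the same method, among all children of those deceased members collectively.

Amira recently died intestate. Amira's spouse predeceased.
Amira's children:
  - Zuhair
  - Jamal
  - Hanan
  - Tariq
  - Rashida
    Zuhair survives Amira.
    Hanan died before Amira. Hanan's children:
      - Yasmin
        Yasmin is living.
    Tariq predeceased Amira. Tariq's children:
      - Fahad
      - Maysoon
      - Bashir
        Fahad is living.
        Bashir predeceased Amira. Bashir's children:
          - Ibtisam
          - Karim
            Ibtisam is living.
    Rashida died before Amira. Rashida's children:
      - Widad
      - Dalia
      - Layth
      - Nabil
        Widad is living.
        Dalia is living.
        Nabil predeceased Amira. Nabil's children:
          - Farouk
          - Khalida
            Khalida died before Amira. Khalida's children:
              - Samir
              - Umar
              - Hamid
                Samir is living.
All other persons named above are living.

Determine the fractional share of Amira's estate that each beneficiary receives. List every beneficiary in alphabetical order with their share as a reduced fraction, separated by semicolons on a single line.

Dalia 3/40; Fahad 3/40; Farouk 3/80; Hamid 1/80; Ibtisam 3/80; Jamal 1/5; Karim 3/80; Layth 3/40; Maysoon 3/40; Samir 1/80; Umar 1/80; Widad 3/40; Yasmin 3/40; Zuhair 1/5

There is no surviving spouse, so the entire estate passes to Amira's descendants per capita at each generation.
At generation 1 (Zuhair, Jamal, Hanan, Tariq, Rashida) there are 5 shares of (1)/5 = 1/5 each.
Living: Zuhair and Jamal — each takes 1/5.
Deceased: Hanan, Tariq, and Rashida. Their combined 3/5 is pooled and carried to generation 2.
At generation 2 (Yasmin, Fahad, Maysoon, Bashir, Widad, Dalia, Layth, Nabil) there are 8 shares of (3/5)/8 = 3/40 each.
Living: Yasmin, Fahad, Maysoon, Widad, Dalia, and Layth — each takes 3/40.
Deceased: Bashir and Nabil. Their combined 3/20 is pooled and carried to generation 3.
At generation 3 (Ibtisam, Karim, Farouk, Khalida) there are 4 shares of (3/20)/4 = 3/80 each.
Living: Ibtisam, Karim, and Farouk — each takes 3/80.
Deceased: Khalida. That 3/80 share is carried to generation 4.
At generation 4 (Samir, Umar, Hamid) there are 3 shares of (3/80)/3 = 1/80 each.
Living: Samir, Umar, and Hamid — each takes 1/80.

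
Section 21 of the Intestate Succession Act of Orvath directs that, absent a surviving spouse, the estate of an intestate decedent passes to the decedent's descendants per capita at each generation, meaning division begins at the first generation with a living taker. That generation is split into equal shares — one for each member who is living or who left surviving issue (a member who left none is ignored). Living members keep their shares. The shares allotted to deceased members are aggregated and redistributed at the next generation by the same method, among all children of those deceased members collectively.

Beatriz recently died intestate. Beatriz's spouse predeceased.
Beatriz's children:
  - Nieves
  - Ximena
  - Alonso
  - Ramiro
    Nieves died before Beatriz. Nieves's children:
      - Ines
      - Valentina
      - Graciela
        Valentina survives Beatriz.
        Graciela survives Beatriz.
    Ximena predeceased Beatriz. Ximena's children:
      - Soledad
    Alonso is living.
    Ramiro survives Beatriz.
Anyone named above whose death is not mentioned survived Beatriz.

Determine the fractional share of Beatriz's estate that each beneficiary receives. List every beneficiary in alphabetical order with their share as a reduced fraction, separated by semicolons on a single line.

Alonso 1/4; Graciela 1/8; Ines 1/8; Ramiro 1/4; Soledad 1/8; Valentina 1/8

There is no surviving spouse, so the entire estate passes to Beatriz's descendants per capita at each generation.
At generation 1 (Nieves, Ximena, Alonso, Ramiro) there are 4 shares of (1)/4 = 1/4 each.
Living: Alonso and Ramiro — each takes 1/4.
Deceased: Nieves and Ximena. Their combined 1/2 is pooled and carried to generation 2.
At generation 2 (Ines, Valentina, Graciela, Soledad) there are 4 shares of (1/2)/4 = 1/8 each.
Living: Ines, Valentina, Graciela, and Soledad — each takes 1/8.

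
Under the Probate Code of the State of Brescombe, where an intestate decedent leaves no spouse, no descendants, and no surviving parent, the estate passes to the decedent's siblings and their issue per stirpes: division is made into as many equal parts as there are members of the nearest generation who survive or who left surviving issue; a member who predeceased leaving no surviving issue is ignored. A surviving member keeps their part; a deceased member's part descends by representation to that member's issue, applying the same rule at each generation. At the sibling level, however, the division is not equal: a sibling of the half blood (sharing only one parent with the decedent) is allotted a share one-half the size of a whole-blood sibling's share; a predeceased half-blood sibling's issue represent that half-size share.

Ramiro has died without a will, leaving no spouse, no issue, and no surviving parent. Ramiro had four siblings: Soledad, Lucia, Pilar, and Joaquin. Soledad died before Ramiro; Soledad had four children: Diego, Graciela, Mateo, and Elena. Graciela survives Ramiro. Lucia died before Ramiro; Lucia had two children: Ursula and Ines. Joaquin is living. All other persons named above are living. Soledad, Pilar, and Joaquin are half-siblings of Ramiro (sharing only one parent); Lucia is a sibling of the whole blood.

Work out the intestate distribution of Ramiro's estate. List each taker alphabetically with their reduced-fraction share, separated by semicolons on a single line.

Diego 1/20; Elena 1/20; Graciela 1/20; Ines 1/5; Joaquin 1/5; Mateo 1/20; Pilar 1/5; Ursula 1/5

No spouse, descendants, or parent survives, so the estate passes to Ramiro's siblings per stirpes.
Half-blood siblings count for one-half the weight of whole-blood siblings at the initial division.
Dividing 1 in proportion to weights (total weight 5/2): Soledad (weight 1/2) → 1/5; Lucia (weight 1) → 2/5; Pilar (weight 1/2) → 1/5; Joaquin (weight 1/2) → 1/5.
Soledad predeceased; the 1/5 allotted to Soledad's branch passes to Soledad's issue by representation.
The 1/5 is divided into 4 equal shares of 1/20 among Diego, Graciela, Mateo, Elena.
Diego is living and takes 1/20.
Graciela is living and takes 1/20.
Mateo is living and takes 1/20.
Elena is living and takes 1/20.
Lucia predeceased; the 2/5 allotted to Lucia's branch passes to Lucia's issue by representation.
The 2/5 is divided into 2 equal shares of 1/5 among Ursula, Ines.
Ursula is living and takes 1/5.
Ines is living and takes 1/5.
Pilar is living and takes 1/5.
Joaquin is living and takes 1/5.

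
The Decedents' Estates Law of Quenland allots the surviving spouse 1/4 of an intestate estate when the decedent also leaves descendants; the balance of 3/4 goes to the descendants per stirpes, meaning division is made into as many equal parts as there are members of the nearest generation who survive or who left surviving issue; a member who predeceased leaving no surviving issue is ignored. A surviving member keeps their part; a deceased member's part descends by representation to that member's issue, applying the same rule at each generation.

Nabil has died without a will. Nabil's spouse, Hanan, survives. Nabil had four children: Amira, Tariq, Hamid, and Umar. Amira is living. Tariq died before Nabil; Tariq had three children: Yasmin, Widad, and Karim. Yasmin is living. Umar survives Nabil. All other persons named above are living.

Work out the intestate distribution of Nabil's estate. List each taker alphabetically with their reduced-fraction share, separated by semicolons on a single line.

Amira 3/16; Hamid 3/16; Hanan 1/4; Karim 1/16; Umar 3/16; Widad 1/16; Yasmin 1/16

Hanan, as surviving spouse, takes 1/4.
The remaining 3/4 passes to Nabil's descendants per stirpes.
The 3/4 is divided into 4 equal shares of 3/16 among Amira, Tariq, Hamid, Umar.
Amira is living and takes 3/16.
Tariq predeceased; the 3/16 allotted to Tariq's branch passes to Tariq's issue by representation.
The 3/16 is divided into 3 equal shares of 1/16 among Yasmin, Widad, Karim.
Yasmin is living and takes 1/16.
Widad is living and takes 1/16.
Karim is living and takes 1/16.
Hamid is living and takes 3/16.
Umar is living and takes 3/16.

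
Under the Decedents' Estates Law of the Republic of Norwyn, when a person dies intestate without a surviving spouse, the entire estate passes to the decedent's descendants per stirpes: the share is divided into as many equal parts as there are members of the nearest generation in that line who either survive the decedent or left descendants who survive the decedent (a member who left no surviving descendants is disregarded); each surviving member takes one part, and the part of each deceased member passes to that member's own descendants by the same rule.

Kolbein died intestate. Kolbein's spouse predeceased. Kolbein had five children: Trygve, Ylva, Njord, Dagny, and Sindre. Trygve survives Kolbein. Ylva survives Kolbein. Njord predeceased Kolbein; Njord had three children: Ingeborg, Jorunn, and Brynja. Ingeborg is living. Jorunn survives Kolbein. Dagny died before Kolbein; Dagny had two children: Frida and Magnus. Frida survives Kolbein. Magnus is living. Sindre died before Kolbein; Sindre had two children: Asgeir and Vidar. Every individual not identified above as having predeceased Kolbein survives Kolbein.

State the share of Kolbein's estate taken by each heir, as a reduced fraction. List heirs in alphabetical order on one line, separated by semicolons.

Asgeir 1/10; Brynja 1/15; Frida 1/10; Ingeborg 1/15; Jorunn 1/15; Magnus 1/10; Trygve 1/5; Vidar 1/10; Ylva 1/5

There is no surviving spouse, so the entire estate passes to Kolbein's descendants per stirpes.
The estate is divided into 5 equal shares of 1/5 among Trygve, Ylva, Njord, Dagny, Sindre.
Trygve is living and takes 1/5.
Ylva is living and takes 1/5.
Njord predeceased; the 1/5 allotted to Njord's branch passes to Njord's issue by representation.
The 1/5 is divided into 3 equal shares of 1/15 among Ingeborg, Jorunn, Brynja.
Ingeborg is living and takes 1/15.
Jorunn is living and takes 1/15.
Brynja is living and takes 1/15.
Dagny predeceased; the 1/5 allotted to Dagny's branch passes to Dagny's issue by representation.
The 1/5 is divided into 2 equal shares of 1/10 among Frida, Magnus.
Frida is living and takes 1/10.
Magnus is living and takes 1/10.
Sindre predeceased; the 1/5 allotted to Sindre's branch passes to Sindre's issue by representation.
The 1/5 is divided into 2 equal shares of 1/10 among Asgeir, Vidar.
Asgeir is living and takes 1/10.
Vidar is living and takes 1/10.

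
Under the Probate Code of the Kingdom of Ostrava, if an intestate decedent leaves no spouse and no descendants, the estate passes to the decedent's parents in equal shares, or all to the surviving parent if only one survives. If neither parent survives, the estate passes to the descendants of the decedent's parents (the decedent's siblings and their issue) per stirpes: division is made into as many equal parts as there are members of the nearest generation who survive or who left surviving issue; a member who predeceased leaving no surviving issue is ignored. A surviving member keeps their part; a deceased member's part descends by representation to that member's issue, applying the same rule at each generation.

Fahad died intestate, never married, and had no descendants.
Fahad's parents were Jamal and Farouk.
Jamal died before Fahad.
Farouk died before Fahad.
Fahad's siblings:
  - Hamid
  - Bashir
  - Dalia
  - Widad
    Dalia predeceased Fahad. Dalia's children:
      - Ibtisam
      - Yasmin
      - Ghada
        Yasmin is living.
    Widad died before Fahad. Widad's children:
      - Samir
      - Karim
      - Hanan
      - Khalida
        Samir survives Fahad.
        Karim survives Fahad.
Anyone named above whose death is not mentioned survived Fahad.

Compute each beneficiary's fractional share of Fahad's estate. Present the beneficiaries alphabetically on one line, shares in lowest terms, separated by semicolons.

Bashir 1/4; Ghada 1/12; Hamid 1/4; Hanan 1/16; Ibtisam 1/12; Karim 1/16; Khalida 1/16; Samir 1/16; Yasmin 1/12

Neither parent survives and there are no descendants, so the estate passes to Fahad's siblings and their issue per stirpes.
The estate is divided into 4 equal shares of 1/4 among Hamid, Bashir, Dalia, Widad.
Hamid is living and takes 1/4.
Bashir is living and takes 1/4.
Dalia predeceased; the 1/4 allotted to Dalia's branch passes to Dalia's issue by representation.
The 1/4 is divided into 3 equal shares of 1/12 among Ibtisam, Yasmin, Ghada.
Ibtisam is living and takes 1/12.
Yasmin is living and takes 1/12.
Ghada is living and takes 1/12.
Widad predeceased; the 1/4 allotted to Widad's branch passes to Widad's issue by representation.
The 1/4 is divided into 4 equal shares of 1/16 among Samir, Karim, Hanan, Khalida.
Samir is living and takes 1/16.
Karim is living and takes 1/16.
Hanan is living and takes 1/16.
Khalida is living and takes 1/16.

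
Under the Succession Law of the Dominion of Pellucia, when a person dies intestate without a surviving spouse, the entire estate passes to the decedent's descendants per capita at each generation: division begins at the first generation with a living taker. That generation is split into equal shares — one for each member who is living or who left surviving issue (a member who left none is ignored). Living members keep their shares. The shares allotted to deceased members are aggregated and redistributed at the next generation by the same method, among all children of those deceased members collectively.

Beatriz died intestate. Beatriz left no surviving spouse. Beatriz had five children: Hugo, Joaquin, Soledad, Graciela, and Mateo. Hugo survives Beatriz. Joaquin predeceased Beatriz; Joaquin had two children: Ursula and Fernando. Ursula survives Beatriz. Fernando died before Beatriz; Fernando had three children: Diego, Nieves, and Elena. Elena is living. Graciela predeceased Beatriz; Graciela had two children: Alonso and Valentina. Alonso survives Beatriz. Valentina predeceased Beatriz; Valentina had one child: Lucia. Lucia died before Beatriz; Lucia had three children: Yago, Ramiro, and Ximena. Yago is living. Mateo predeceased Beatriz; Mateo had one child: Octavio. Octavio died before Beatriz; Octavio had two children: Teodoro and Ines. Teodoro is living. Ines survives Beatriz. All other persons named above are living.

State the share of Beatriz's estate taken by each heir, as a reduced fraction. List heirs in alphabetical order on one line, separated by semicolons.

There is no surviving spouse, so the entire estate passes to Beatriz's descendants per capita at each generation.
At generation 1 (Hugo, Joaquin, Soledad, Graciela, Mateo) there are 5 shares of (1)/5 = 1/5 each.
Living: Hugo and Soledad — each takes 1/5.
Deceased: Joaquin, Graciela, and Mateo. Their combined 3/5 is pooled and carried to generation 2.
At generation 2 (Ursula, Fernando, Alonso, Valentina, Octavio) there are 5 shares of (3/5)/5 = 3/25 each.
Living: Ursula and Alonso — each takes 3/25.
Deceased: Fernando, Valentina, and Octavio. Their combined 9/25 is pooled and carried to generation 3.
At generation 3 (Diego, Nieves, Elena, Lucia, Teodoro, Ines) there are 6 shares of (9/25)/6 = 3/50 each.
Living: Diego, Nieves, Elena, Teodoro, and Ines — each takes 3/50.
Deceased: Lucia. That 3/50 share is carried to generation 4.
At generation 4 (Yago, Ramiro, Ximena) there are 3 shares of (3/50)/3 = 1/50 each.
Living: Yago, Ramiro, and Ximena — each takes 1/50.

Alonso 3/25; Diego 3/50; Elena 3/50; Hugo 1/5; Ines 3/50; Nieves 3/50; Ramiro 1/50; Soledad 1/5; Teodoro 3/50; Ursula 3/25; Ximena 1/50; Yago 1/50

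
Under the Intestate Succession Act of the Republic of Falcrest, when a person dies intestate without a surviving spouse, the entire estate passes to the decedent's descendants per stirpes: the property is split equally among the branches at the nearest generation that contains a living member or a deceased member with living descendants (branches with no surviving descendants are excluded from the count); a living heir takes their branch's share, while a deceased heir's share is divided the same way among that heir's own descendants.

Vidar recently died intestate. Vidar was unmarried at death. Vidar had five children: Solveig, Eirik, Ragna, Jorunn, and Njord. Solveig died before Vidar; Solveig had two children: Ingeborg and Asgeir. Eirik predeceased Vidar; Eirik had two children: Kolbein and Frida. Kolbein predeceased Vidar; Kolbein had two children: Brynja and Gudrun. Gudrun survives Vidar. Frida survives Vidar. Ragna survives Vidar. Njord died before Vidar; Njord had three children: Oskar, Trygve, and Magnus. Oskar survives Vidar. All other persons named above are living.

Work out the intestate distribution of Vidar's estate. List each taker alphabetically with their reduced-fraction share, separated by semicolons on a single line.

There is no surviving spouse, so the entire estate passes to Vidar's descendants per stirpes.
The estate is divided into 5 equal shares of 1/5 among Solveig, Eirik, Ragna, Jorunn, Njord.
Solveig predeceased; the 1/5 allotted to Solveig's branch passes to Solveig's issue by representation.
The 1/5 is divided into 2 equal shares of 1/10 among Ingeborg, Asgeir.
Ingeborg is living and takes 1/10.
Asgeir is living and takes 1/10.
Eirik predeceased; the 1/5 allotted to Eirik's branch passes to Eirik's issue by representation.
The 1/5 is divided into 2 equal shares of 1/10 among Kolbein, Frida.
Kolbein predeceased; the 1/10 allotted to Kolbein's branch passes to Kolbein's issue by representation.
The 1/10 is divided into 2 equal shares of 1/20 among Brynja, Gudrun.
Brynja is living and takes 1/20.
Gudrun is living and takes 1/20.
Frida is living and takes 1/10.
Ragna is living and takes 1/5.
Jorunn is living and takes 1/5.
Njord predeceased; the 1/5 allotted to Njord's branch passes to Njord's issue by representation.
The 1/5 is divided into 3 equal shares of 1/15 among Oskar, Trygve, Magnus.
Oskar is living and takes 1/15.
Trygve is living and takes 1/15.
Magnus is living and takes 1/15.

Asgeir 1/10; Brynja 1/20; Frida 1/10; Gudrun 1/20; Ingeborg 1/10; Jorunn 1/5; Magnus 1/15; Oskar 1/15; Ragna 1/5; Trygve 1/15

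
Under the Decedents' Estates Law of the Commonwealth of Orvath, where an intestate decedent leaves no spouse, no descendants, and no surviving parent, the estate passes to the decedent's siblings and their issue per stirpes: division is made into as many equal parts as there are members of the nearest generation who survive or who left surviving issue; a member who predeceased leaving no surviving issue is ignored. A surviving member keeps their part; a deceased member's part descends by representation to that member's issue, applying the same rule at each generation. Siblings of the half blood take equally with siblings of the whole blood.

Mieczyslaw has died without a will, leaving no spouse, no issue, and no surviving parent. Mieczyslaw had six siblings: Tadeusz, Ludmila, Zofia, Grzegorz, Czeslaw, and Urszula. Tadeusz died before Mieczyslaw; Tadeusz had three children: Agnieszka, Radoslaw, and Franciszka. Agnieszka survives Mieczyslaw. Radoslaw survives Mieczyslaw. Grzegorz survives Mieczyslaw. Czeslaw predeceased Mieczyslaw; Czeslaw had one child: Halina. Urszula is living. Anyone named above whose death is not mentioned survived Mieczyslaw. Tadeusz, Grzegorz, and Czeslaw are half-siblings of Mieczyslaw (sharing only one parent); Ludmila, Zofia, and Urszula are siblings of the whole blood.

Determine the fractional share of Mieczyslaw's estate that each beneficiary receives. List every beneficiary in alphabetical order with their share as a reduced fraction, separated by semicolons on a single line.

Agnieszka 1/18; Franciszka 1/18; Grzegorz 1/6; Halina 1/6; Ludmila 1/6; Radoslaw 1/18; Urszula 1/6; Zofia 1/6

No spouse, descendants, or parent survives, so the estate passes to Mieczyslaw's siblings per stirpes.
Half-blood and whole-blood siblings take equally under the stated rule.
The estate is divided into 6 equal shares of 1/6 among Tadeusz, Ludmila, Zofia, Grzegorz, Czeslaw, Urszula.
Tadeusz predeceased; the 1/6 allotted to Tadeusz's branch passes to Tadeusz's issue by representation.
The 1/6 is divided into 3 equal shares of 1/18 among Agnieszka, Radoslaw, Franciszka.
Agnieszka is living and takes 1/18.
Radoslaw is living and takes 1/18.
Franciszka is living and takes 1/18.
Ludmila is living and takes 1/6.
Zofia is living and takes 1/6.
Grzegorz is living and takes 1/6.
Czeslaw predeceased; the 1/6 allotted to Czeslaw's branch passes to Czeslaw's issue by representation.
Halina is the sole taker at this level and receives the full 1/6.
Urszula is living and takes 1/6.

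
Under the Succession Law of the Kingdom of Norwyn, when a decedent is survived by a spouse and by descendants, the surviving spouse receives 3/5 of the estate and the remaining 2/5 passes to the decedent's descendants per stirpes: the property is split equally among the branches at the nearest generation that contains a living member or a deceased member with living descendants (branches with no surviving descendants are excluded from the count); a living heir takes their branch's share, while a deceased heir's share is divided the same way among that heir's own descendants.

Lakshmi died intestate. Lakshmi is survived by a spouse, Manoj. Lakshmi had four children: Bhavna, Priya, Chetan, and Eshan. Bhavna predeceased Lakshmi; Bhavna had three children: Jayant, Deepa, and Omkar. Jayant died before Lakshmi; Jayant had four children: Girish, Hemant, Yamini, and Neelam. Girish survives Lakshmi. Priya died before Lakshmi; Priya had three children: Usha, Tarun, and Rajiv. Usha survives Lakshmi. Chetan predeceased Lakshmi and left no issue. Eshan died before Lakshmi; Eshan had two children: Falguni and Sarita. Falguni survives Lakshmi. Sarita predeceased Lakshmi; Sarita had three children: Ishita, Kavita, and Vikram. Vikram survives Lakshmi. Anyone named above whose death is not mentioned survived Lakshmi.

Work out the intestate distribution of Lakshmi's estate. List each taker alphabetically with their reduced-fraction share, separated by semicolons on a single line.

Manoj, as surviving spouse, takes 3/5.
The remaining 2/5 passes to Lakshmi's descendants per stirpes.
Chetan left no surviving issue, so that branch lapses and is disregarded.
The 2/5 is divided into 3 equal shares of 2/15 among Bhavna, Priya, Eshan.
Bhavna predeceased; the 2/15 allotted to Bhavna's branch passes to Bhavna's issue by representation.
The 2/15 is divided into 3 equal shares of 2/45 among Jayant, Deepa, Omkar.
Jayant predeceased; the 2/45 allotted to Jayant's branch passes to Jayant's issue by representation.
The 2/45 is divided into 4 equal shares of 1/90 among Girish, Hemant, Yamini, Neelam.
Girish is living and takes 1/90.
Hemant is living and takes 1/90.
Yamini is living and takes 1/90.
Neelam is living and takes 1/90.
Deepa is living and takes 2/45.
Omkar is living and takes 2/45.
Priya predeceased; the 2/15 allotted to Priya's branch passes to Priya's issue by representation.
The 2/15 is divided into 3 equal shares of 2/45 among Usha, Tarun, Rajiv.
Usha is living and takes 2/45.
Tarun is living and takes 2/45.
Rajiv is living and takes 2/45.
Eshan predeceased; the 2/15 allotted to Eshan's branch passes to Eshan's issue by representation.
The 2/15 is divided into 2 equal shares of 1/15 among Falguni, Sarita.
Falguni is living and takes 1/15.
Sarita predeceased; the 1/15 allotted to Sarita's branch passes to Sarita's issue by representation.
The 1/15 is divided into 3 equal shares of 1/45 among Ishita, Kavita, Vikram.
Ishita is living and takes 1/45.
Kavita is living and takes 1/45.
Vikram is living and takes 1/45.

Deepa 2/45; Falguni 1/15; Girish 1/90; Hemant 1/90; Ishita 1/45; Kavita 1/45; Manoj 3/5; Neelam 1/90; Omkar 2/45; Rajiv 2/45; Tarun 2/45; Usha 2/45; Vikram 1/45; Yamini 1/90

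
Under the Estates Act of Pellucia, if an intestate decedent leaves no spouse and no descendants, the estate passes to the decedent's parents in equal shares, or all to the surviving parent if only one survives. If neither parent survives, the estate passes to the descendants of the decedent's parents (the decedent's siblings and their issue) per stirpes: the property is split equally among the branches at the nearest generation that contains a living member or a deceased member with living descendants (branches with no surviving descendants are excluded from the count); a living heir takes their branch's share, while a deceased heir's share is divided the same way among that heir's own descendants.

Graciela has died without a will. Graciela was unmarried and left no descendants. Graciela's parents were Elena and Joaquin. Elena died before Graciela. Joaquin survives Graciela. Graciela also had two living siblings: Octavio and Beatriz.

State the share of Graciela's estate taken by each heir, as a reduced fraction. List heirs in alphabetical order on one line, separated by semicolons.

Joaquin 1

Only one parent, Joaquin, survives, so Joaquin takes the entire estate. The siblings take nothing because a surviving parent has priority.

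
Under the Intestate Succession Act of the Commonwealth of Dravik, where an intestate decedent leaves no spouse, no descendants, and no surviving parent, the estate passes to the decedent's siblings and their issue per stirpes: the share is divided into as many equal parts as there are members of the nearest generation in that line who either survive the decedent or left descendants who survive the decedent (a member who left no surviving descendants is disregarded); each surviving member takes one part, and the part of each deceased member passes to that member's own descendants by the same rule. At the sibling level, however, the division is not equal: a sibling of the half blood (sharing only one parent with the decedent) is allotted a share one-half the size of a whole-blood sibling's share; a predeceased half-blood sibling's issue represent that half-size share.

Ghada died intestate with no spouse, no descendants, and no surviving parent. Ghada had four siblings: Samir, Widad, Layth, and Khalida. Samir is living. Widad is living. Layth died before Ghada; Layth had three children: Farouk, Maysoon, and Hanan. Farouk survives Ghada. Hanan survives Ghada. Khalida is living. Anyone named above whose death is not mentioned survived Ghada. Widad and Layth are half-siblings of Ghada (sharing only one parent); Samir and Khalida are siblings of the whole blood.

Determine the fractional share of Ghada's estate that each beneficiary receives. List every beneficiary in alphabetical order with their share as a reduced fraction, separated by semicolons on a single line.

No spouse, descendants, or parent survives, so the estate passes to Ghada's siblings per stirpes.
Half-blood siblings count for one-half the weight of whole-blood siblings at the initial division.
Dividing 1 in proportion to weights (total weight 3): Samir (weight 1) → 1/3; Widad (weight 1/2) → 1/6; Layth (weight 1/2) → 1/6; Khalida (weight 1) → 1/3.
Samir is living and takes 1/3.
Widad is living and takes 1/6.
Layth predeceased; the 1/6 allotted to Layth's branch passes to Layth's issue by representation.
The 1/6 is divided into 3 equal shares of 1/18 among Farouk, Maysoon, Hanan.
Farouk is living and takes 1/18.
Maysoon is living and takes 1/18.
Hanan is living and takes 1/18.
Khalida is living and takes 1/3.

Farouk 1/18; Hanan 1/18; Khalida 1/3; Maysoon 1/18; Samir 1/3; Widad 1/6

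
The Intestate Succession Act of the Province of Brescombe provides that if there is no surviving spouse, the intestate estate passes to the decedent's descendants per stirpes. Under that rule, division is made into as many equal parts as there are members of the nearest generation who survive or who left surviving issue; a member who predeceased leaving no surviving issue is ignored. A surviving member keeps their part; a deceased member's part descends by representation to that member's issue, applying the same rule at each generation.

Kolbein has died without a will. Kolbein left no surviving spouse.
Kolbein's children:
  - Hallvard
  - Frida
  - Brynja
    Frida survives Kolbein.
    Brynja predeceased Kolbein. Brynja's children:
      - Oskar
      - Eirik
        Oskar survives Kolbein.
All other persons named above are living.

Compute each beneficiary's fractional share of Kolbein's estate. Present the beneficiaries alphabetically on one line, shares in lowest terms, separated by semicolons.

Eirik 1/6; Frida 1/3; Hallvard 1/3; Oskar 1/6

There is no surviving spouse, so the entire estate passes to Kolbein's descendants per stirpes.
The estate is divided into 3 equal shares of 1/3 among Hallvard, Frida, Brynja.
Hallvard is living and takes 1/3.
Frida is living and takes 1/3.
Brynja predeceased; the 1/3 allotted to Brynja's branch passes to Brynja's issue by representation.
The 1/3 is divided into 2 equal shares of 1/6 among Oskar, Eirik.
Oskar is living and takes 1/6.
Eirik is living and takes 1/6.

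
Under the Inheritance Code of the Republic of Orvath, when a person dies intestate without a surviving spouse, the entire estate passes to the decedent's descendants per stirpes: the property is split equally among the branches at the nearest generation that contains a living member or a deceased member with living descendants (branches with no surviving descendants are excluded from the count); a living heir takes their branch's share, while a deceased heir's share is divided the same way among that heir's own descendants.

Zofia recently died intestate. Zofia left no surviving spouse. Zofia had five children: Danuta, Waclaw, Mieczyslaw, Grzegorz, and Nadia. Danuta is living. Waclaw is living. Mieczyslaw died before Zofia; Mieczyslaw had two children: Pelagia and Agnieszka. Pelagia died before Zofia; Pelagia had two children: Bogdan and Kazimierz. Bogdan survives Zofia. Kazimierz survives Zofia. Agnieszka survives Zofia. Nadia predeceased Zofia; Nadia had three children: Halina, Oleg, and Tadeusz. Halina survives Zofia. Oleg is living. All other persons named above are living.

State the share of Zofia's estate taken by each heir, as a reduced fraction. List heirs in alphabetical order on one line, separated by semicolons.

Agnieszka 1/10; Bogdan 1/20; Danuta 1/5; Grzegorz 1/5; Halina 1/15; Kazimierz 1/20; Oleg 1/15; Tadeusz 1/15; Waclaw 1/5

There is no surviving spouse, so the entire estate passes to Zofia's descendants per stirpes.
The estate is divided into 5 equal shares of 1/5 among Danuta, Waclaw, Mieczyslaw, Grzegorz, Nadia.
Danuta is living and takes 1/5.
Waclaw is living and takes 1/5.
Mieczyslaw predeceased; the 1/5 allotted to Mieczyslaw's branch passes to Mieczyslaw's issue by representation.
The 1/5 is divided into 2 equal shares of 1/10 among Pelagia, Agnieszka.
Pelagia predeceased; the 1/10 allotted to Pelagia's branch passes to Pelagia's issue by representation.
The 1/10 is divided into 2 equal shares of 1/20 among Bogdan, Kazimierz.
Bogdan is living and takes 1/20.
Kazimierz is living and takes 1/20.
Agnieszka is living and takes 1/10.
Grzegorz is living and takes 1/5.
Nadia predeceased; the 1/5 allotted to Nadia's branch passes to Nadia's issue by representation.
The 1/5 is divided into 3 equal shares of 1/15 among Halina, Oleg, Tadeusz.
Halina is living and takes 1/15.
Oleg is living and takes 1/15.
Tadeusz is living and takes 1/15.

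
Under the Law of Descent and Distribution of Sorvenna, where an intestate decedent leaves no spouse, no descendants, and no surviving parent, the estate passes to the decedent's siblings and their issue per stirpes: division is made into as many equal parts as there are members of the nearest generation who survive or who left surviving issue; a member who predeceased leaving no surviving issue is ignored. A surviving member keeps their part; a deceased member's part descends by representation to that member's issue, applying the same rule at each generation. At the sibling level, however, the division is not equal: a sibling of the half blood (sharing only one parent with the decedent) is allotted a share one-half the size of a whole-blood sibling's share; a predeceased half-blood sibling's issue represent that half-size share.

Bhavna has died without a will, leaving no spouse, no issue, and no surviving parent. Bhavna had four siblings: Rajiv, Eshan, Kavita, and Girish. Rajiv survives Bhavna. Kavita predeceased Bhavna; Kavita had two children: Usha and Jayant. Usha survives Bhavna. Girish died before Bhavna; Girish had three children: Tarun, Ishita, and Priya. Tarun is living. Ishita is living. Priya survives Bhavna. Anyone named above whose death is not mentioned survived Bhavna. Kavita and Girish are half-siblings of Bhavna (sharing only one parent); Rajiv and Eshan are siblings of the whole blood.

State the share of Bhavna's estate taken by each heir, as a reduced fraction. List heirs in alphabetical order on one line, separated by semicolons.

No spouse, descendants, or parent survives, so the estate passes to Bhavna's siblings per stirpes.
Half-blood siblings count for one-half the weight of whole-blood siblings at the initial division.
Dividing 1 in proportion to weights (total weight 3): Rajiv (weight 1) → 1/3; Eshan (weight 1) → 1/3; Kavita (weight 1/2) → 1/6; Girish (weight 1/2) → 1/6.
Rajiv is living and takes 1/3.
Eshan is living and takes 1/3.
Kavita predeceased; the 1/6 allotted to Kavita's branch passes to Kavita's issue by representation.
The 1/6 is divided into 2 equal shares of 1/12 among Usha, Jayant.
Usha is living and takes 1/12.
Jayant is living and takes 1/12.
Girish predeceased; the 1/6 allotted to Girish's branch passes to Girish's issue by representation.
The 1/6 is divided into 3 equal shares of 1/18 among Tarun, Ishita, Priya.
Tarun is living and takes 1/18.
Ishita is living and takes 1/18.
Priya is living and takes 1/18.

Eshan 1/3; Ishita 1/18; Jayant 1/12; Priya 1/18; Rajiv 1/3; Tarun 1/18; Usha 1/12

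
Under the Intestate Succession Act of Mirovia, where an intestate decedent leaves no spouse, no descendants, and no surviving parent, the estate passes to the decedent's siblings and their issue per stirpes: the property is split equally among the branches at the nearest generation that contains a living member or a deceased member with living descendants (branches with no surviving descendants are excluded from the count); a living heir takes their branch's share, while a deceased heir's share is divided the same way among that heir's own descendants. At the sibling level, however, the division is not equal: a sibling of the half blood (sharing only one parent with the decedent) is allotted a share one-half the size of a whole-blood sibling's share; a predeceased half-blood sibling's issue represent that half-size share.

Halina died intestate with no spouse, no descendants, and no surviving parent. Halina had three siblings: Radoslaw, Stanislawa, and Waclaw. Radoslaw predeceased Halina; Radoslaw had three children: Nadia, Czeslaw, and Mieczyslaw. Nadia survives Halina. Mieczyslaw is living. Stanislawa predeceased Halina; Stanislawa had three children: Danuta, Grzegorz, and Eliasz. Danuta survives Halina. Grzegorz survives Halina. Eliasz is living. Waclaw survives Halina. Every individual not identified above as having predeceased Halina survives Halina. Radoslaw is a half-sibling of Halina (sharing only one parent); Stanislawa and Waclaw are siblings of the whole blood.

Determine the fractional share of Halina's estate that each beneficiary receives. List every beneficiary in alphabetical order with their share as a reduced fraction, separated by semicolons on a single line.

No spouse, descendants, or parent survives, so the estate passes to Halina's siblings per stirpes.
Half-blood siblings count for one-half the weight of whole-blood siblings at the initial division.
Dividing 1 in proportion to weights (total weight 5/2): Radoslaw (weight 1/2) → 1/5; Stanislawa (weight 1) → 2/5; Waclaw (weight 1) → 2/5.
Radoslaw predeceased; the 1/5 allotted to Radoslaw's branch passes to Radoslaw's issue by representation.
The 1/5 is divided into 3 equal shares of 1/15 among Nadia, Czeslaw, Mieczyslaw.
Nadia is living and takes 1/15.
Czeslaw is living and takes 1/15.
Mieczyslaw is living and takes 1/15.
Stanislawa predeceased; the 2/5 allotted to Stanislawa's branch passes to Stanislawa's issue by representation.
The 2/5 is divided into 3 equal shares of 2/15 among Danuta, Grzegorz, Eliasz.
Danuta is living and takes 2/15.
Grzegorz is living and takes 2/15.
Eliasz is living and takes 2/15.
Waclaw is living and takes 2/5.

Czeslaw 1/15; Danuta 2/15; Eliasz 2/15; Grzegorz 2/15; Mieczyslaw 1/15; Nadia 1/15; Waclaw 2/5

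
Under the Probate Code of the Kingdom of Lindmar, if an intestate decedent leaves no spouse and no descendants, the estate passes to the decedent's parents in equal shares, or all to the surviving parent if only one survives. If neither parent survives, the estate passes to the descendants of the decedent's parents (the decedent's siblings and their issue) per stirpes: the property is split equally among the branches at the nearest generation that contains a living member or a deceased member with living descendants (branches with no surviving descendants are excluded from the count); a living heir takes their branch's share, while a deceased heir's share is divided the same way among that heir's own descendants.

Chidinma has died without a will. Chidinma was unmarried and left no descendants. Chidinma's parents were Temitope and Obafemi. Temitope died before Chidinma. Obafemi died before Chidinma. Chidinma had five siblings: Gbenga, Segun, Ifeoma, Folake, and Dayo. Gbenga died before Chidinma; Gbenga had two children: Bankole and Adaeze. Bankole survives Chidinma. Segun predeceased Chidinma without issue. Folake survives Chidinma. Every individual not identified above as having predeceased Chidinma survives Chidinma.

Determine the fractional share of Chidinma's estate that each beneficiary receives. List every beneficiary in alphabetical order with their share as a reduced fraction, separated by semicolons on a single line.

Adaeze 1/8; Bankole 1/8; Dayo 1/4; Folake 1/4; Ifeoma 1/4

Neither parent survives and there are no descendants, so the estate passes to Chidinma's siblings and their issue per stirpes.
Segun left no surviving issue, so that branch lapses and is disregarded.
The estate is divided into 4 equal shares of 1/4 among Gbenga, Ifeoma, Folake, Dayo.
Gbenga predeceased; the 1/4 allotted to Gbenga's branch passes to Gbenga's issue by representation.
The 1/4 is divided into 2 equal shares of 1/8 among Bankole, Adaeze.
Bankole is living and takes 1/8.
Adaeze is living and takes 1/8.
Ifeoma is living and takes 1/4.
Folake is living and takes 1/4.
Dayo is living and takes 1/4.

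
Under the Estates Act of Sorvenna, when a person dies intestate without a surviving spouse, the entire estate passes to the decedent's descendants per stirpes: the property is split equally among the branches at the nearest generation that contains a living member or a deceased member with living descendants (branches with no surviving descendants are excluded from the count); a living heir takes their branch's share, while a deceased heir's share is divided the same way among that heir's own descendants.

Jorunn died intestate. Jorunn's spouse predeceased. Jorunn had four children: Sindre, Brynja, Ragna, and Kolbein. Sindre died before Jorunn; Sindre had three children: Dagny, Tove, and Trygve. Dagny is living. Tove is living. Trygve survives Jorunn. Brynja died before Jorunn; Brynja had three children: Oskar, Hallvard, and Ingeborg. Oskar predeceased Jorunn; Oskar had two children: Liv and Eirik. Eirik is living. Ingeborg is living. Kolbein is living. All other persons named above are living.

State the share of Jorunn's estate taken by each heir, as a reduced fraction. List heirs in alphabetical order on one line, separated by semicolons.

Dagny 1/12; Eirik 1/24; Hallvard 1/12; Ingeborg 1/12; Kolbein 1/4; Liv 1/24; Ragna 1/4; Tove 1/12; Trygve 1/12

There is no surviving spouse, so the entire estate passes to Jorunn's descendants per stirpes.
The estate is divided into 4 equal shares of 1/4 among Sindre, Brynja, Ragna, Kolbein.
Sindre predeceased; the 1/4 allotted to Sindre's branch passes to Sindre's issue by representation.
The 1/4 is divided into 3 equal shares of 1/12 among Dagny, Tove, Trygve.
Dagny is living and takes 1/12.
Tove is living and takes 1/12.
Trygve is living and takes 1/12.
Brynja predeceased; the 1/4 allotted to Brynja's branch passes to Brynja's issue by representation.
The 1/4 is divided into 3 equal shares of 1/12 among Oskar, Hallvard, Ingeborg.
Oskar predeceased; the 1/12 allotted to Oskar's branch passes to Oskar's issue by representation.
The 1/12 is divided into 2 equal shares of 1/24 among Liv, Eirik.
Liv is living and takes 1/24.
Eirik is living and takes 1/24.
Hallvard is living and takes 1/12.
Ingeborg is living and takes 1/12.
Ragna is living and takes 1/4.
Kolbein is living and takes 1/4.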